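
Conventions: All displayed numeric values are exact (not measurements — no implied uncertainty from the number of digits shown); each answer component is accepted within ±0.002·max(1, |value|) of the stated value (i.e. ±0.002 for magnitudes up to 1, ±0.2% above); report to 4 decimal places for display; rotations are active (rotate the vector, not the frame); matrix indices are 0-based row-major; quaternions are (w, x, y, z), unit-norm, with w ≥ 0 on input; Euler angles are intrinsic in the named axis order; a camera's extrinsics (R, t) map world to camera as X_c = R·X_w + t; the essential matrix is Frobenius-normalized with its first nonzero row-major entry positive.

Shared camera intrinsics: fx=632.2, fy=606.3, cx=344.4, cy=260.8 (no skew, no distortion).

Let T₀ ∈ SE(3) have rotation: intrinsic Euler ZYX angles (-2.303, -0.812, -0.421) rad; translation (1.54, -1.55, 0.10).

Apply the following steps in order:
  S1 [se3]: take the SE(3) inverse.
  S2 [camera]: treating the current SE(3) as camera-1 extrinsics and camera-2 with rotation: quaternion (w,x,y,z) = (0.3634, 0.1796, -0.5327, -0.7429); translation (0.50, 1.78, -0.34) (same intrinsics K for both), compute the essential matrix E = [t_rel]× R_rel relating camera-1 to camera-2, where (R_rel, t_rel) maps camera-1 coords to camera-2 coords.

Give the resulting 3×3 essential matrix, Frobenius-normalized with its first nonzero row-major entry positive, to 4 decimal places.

matrix = [0.3738 -0.4624 0.0830; 0.0773 -0.0860 0.6191; -0.2263 0.2861 0.3313]

after S1 (invert_se3): R=[-0.4600 -0.5117 0.7257; 0.4805 -0.8307 -0.2812; 0.7467 0.2194 0.6280], t=(-0.1574, -1.9994, -0.8727)
after S2 (essential): [0.3738 -0.4624 0.0830; 0.0773 -0.0860 0.6191; -0.2263 0.2861 0.3313]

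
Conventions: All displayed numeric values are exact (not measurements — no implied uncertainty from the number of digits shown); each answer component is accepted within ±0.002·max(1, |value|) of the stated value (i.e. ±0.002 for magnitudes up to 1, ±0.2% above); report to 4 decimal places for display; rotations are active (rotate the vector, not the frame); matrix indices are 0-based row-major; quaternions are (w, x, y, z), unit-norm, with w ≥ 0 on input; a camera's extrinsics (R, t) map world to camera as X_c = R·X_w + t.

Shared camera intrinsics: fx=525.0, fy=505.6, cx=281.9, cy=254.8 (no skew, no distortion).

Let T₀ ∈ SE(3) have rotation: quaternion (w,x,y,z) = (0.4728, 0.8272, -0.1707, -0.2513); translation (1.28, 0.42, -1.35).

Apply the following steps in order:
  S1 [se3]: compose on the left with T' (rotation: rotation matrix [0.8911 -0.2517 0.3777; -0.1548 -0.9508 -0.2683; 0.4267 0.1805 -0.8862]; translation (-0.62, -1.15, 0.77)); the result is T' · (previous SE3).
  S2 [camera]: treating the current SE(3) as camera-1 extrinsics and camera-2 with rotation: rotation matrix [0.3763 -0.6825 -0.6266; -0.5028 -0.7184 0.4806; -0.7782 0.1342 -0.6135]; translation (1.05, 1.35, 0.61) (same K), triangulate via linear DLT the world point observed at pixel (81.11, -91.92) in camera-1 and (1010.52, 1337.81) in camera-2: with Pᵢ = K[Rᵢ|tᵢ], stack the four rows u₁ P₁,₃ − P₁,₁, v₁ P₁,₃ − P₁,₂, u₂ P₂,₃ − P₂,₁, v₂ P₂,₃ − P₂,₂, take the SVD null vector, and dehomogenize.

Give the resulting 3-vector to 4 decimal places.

result = (-0.9364, -1.3856, -0.1934)

after S1 (compose_se3): R=[0.7614 0.4124 -0.5001; 0.4364 0.2445 0.8659; 0.4794 -0.8776 0.0061], t=(-0.0951, -1.3854, 2.5883)
after S2 (triangulate): (-0.9364, -1.3856, -0.1934)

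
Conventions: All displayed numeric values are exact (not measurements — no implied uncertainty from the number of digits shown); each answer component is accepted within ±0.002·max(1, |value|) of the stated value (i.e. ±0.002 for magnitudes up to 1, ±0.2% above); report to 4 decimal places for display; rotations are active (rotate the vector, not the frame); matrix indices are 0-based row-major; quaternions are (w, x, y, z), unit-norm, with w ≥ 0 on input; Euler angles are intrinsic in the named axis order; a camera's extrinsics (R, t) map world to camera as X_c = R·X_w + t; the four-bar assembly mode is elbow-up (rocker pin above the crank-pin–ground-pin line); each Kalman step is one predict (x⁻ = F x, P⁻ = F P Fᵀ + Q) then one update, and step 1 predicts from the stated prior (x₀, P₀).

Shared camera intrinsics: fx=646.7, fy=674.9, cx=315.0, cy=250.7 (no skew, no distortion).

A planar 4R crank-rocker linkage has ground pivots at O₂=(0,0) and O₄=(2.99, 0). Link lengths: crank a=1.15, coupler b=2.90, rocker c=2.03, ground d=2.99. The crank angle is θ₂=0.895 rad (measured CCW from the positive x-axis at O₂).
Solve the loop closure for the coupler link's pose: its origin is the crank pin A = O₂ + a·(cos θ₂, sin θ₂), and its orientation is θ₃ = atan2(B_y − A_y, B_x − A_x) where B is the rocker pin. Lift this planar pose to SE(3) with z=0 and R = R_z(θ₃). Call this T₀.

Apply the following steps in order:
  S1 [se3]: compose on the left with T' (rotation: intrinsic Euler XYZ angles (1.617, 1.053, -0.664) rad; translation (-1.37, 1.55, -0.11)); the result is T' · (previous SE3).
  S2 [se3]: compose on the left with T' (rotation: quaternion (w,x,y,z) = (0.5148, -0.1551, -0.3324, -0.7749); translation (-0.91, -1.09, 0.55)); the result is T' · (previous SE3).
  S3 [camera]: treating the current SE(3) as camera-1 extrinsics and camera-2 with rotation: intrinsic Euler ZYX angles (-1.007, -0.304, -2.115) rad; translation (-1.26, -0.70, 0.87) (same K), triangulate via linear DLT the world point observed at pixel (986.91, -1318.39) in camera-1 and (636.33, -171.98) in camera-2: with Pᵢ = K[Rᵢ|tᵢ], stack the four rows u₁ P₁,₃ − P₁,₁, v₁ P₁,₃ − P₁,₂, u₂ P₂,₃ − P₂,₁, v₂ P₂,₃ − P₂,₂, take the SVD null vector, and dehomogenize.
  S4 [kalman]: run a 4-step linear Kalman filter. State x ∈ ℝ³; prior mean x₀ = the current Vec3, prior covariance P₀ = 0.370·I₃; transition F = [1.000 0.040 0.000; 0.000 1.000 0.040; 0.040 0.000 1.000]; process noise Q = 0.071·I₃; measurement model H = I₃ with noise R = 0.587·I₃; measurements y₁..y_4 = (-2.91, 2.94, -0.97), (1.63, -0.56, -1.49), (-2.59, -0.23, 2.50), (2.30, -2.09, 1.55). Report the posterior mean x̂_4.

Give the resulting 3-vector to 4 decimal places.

result = (0.2300, -0.4989, 0.8565)

source (fourbar_fk): coupler pose = R=[0.9267 -0.3757 0.0000; 0.3757 0.9267 0.0000; 0.0000 0.0000 1.0000], t=(0.7193, 0.8972, 0.0000)
after S1 (compose_se3): R=[0.4758 0.1362 0.8689; 0.8472 0.1945 -0.4944; -0.2364 0.9714 -0.0229], t=(-0.8159, 2.5095, 0.1979)
after S2 (compose_se3): R=[0.5866 0.0188 -0.8097; -0.7010 0.5124 -0.4959; 0.4056 0.8585 0.3138], t=(1.6749, -1.0145, 1.1113)
after S3 (triangulate): (1.1789, -0.8594, 1.2903)
after S4 (kf_track): (0.2300, -0.4989, 0.8565)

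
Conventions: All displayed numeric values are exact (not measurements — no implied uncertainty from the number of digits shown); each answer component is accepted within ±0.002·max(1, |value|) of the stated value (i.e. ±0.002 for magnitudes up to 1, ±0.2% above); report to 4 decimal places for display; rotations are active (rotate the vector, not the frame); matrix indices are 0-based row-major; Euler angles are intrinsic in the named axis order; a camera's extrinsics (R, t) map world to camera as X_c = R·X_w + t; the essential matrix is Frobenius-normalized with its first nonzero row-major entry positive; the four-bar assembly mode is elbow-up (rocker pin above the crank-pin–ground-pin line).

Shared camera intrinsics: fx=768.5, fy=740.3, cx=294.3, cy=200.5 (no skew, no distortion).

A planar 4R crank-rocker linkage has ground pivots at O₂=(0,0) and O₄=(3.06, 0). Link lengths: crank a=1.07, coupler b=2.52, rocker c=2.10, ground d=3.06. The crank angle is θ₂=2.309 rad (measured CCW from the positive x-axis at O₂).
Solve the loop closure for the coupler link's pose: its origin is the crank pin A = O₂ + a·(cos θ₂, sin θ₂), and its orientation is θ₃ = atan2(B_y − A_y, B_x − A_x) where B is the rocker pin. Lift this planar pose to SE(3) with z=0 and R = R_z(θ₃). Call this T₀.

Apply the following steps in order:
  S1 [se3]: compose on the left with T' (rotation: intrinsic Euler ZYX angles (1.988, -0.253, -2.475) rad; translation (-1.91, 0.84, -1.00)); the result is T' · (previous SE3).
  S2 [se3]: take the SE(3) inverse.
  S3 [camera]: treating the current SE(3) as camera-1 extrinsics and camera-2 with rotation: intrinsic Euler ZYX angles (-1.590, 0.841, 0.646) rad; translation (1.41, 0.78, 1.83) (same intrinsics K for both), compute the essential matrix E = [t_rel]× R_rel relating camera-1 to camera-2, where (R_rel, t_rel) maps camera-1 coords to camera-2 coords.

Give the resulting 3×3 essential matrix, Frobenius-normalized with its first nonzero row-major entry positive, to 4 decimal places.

source (fourbar_fk): coupler pose = R=[0.9501 -0.3120 0.0000; 0.3120 0.9501 0.0000; 0.0000 0.0000 1.0000], t=(-0.7201, 0.7915, 0.0000)
after S1 (compose_se3): R=[-0.1681 0.7455 -0.6450; 0.9845 0.1608 -0.0707; 0.0510 -0.6468 -0.7609], t=(-1.1085, 0.5667, -1.6540)
after S2 (invert_se3): R=[-0.1681 0.9845 0.0510; 0.7455 0.1608 -0.6468; -0.6450 -0.0707 -0.7609], t=(-0.6598, -0.3347, -1.9335)
after S3 (essential): [0.3345 -0.2495 -0.2911; -0.0139 0.5854 0.1196; -0.4666 -0.2896 0.2868]

matrix = [0.3345 -0.2495 -0.2911; -0.0139 0.5854 0.1196; -0.4666 -0.2896 0.2868]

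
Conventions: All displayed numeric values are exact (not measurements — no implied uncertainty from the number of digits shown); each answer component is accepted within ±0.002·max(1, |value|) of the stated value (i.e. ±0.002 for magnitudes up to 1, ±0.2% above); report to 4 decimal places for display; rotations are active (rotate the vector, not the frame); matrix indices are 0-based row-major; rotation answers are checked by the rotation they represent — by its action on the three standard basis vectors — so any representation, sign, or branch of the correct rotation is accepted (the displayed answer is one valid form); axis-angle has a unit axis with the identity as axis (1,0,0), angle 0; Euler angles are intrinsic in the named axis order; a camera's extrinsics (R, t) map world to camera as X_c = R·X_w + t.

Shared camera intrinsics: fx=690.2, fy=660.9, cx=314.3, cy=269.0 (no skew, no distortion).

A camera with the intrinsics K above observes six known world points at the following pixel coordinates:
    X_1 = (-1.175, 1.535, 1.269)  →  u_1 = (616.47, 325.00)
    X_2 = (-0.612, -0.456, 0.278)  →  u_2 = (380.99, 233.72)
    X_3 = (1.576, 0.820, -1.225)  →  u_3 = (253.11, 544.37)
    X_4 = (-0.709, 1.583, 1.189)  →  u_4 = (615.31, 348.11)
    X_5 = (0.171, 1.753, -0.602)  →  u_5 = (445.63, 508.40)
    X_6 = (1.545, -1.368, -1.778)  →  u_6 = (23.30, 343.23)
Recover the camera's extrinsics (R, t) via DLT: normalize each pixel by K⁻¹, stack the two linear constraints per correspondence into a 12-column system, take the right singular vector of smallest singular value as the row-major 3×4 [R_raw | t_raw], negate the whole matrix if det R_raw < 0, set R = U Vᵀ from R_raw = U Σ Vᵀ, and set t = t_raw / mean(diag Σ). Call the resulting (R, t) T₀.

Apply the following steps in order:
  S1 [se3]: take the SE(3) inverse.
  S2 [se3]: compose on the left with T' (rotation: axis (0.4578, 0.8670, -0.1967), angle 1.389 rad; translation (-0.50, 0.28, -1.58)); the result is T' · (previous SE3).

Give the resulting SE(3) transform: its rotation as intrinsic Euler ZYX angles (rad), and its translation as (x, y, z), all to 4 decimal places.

rotation (euler_zyx) = (0.0422, -0.7202, -0.0698), translation = (2.9347, -0.2759, -6.1918)

source (pnp_recover): camera pose = R=[-0.3422 0.6195 0.7065; 0.1814 0.7813 -0.5972; -0.9220 -0.0762 -0.3797], t=(0.4799, 0.3000, 5.7493)
after S1 (invert_se3): R=[-0.3422 0.1814 -0.9220; 0.6195 0.7813 -0.0762; 0.7065 -0.5972 -0.3797], t=(5.4104, -0.0937, 2.0233)
after S2 (compose_se3): R=[0.7510 0.0039 -0.6603; 0.0317 0.9986 0.0419; 0.6596 -0.0524 0.7498], t=(2.9347, -0.2759, -6.1918)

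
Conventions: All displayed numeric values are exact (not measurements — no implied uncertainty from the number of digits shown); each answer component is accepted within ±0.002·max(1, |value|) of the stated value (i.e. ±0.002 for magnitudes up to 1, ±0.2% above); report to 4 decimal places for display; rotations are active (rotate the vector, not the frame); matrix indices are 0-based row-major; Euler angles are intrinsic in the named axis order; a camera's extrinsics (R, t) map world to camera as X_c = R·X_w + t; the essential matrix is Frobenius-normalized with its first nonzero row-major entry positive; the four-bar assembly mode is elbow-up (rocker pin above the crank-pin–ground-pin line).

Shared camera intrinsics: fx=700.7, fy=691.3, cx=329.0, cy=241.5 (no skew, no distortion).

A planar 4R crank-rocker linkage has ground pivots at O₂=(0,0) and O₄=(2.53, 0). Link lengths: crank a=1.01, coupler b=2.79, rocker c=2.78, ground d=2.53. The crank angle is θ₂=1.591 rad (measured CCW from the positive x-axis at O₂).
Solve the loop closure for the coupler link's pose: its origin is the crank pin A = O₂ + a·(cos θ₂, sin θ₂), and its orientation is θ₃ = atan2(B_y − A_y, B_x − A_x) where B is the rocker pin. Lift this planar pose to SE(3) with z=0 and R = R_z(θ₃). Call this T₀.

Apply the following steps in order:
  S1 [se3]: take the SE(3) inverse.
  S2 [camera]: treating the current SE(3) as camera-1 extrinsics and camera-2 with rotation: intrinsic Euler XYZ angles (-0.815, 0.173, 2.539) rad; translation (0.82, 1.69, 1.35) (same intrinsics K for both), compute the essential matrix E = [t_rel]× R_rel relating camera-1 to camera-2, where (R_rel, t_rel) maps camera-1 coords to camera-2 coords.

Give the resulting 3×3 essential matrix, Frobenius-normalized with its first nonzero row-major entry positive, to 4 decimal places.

source (fourbar_fk): coupler pose = R=[0.7803 -0.6255 0.0000; 0.6255 0.7803 0.0000; 0.0000 0.0000 1.0000], t=(-0.0204, 1.0098, 0.0000)
after S1 (invert_se3): R=[0.7803 0.6255 0.0000; -0.6255 0.7803 0.0000; 0.0000 0.0000 1.0000], t=(-0.6157, -0.8007, 0.0000)
after S2 (essential): [0.0150 0.6742 -0.1965; -0.6104 -0.0148 0.0494; 0.3532 -0.0820 -0.0023]

matrix = [0.0150 0.6742 -0.1965; -0.6104 -0.0148 0.0494; 0.3532 -0.0820 -0.0023]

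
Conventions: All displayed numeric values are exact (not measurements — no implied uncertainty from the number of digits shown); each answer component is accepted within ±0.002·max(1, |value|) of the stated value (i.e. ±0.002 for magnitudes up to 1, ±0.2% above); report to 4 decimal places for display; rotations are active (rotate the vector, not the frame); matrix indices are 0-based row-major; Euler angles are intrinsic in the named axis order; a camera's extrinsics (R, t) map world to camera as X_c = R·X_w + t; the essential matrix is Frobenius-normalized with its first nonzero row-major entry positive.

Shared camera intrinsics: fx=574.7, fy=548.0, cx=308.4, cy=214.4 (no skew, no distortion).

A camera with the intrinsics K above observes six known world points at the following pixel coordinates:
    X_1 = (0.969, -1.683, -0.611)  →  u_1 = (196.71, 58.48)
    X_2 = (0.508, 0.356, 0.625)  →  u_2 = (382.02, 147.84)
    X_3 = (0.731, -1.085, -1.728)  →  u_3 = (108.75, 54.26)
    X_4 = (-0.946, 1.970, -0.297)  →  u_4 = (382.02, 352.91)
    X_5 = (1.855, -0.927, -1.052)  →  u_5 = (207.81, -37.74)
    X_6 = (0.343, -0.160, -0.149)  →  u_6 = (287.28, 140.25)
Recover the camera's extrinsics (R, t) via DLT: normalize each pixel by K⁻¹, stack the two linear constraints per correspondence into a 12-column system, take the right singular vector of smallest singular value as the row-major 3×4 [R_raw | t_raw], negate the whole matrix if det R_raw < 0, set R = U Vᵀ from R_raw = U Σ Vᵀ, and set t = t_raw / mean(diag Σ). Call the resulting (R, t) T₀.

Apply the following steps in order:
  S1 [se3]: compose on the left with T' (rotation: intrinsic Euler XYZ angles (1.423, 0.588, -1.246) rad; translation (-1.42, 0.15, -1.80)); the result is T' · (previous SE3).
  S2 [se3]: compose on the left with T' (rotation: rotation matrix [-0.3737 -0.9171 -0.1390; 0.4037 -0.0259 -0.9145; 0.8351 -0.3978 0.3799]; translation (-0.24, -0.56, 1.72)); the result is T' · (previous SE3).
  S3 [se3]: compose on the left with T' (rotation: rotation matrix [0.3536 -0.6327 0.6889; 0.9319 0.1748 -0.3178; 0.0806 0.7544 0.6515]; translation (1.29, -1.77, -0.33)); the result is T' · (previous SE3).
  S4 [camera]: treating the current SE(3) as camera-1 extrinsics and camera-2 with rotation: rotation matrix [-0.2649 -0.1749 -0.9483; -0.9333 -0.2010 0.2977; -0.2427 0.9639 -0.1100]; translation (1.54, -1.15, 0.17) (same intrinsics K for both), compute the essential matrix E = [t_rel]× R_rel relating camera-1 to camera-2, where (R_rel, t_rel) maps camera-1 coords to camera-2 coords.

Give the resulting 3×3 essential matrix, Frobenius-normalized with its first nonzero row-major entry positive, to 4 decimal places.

source (pnp_recover): camera pose = R=[0.2568 0.5570 0.7898; -0.9529 0.2824 0.1106; -0.1614 -0.7810 0.6033], t=(-0.0900, -0.3800, 5.7001)
after S1 (compose_se3): R=[-0.7728 -0.0627 0.6316; -0.3983 0.8227 -0.4057; -0.4942 -0.5651 -0.6607], t=(1.4183, -4.7597, -1.1054)
after S2 (compose_se3): R=[0.7227 -0.6525 0.2279; 0.1503 0.4701 0.8697; -0.6746 -0.5943 0.4378], t=(3.7487, 1.1467, 4.3781)
after S3 (compose_se3): R=[-0.3043 -0.9376 -0.1681; 0.9142 -0.3370 0.2253; -0.2679 -0.0851 0.9597], t=(4.9062, 0.5327, 3.6895)
after S4 (essential): [0.1786 0.5977 -0.2002; 0.4036 -0.0323 -0.3503; 0.2990 -0.3744 -0.2336]

matrix = [0.1786 0.5977 -0.2002; 0.4036 -0.0323 -0.3503; 0.2990 -0.3744 -0.2336]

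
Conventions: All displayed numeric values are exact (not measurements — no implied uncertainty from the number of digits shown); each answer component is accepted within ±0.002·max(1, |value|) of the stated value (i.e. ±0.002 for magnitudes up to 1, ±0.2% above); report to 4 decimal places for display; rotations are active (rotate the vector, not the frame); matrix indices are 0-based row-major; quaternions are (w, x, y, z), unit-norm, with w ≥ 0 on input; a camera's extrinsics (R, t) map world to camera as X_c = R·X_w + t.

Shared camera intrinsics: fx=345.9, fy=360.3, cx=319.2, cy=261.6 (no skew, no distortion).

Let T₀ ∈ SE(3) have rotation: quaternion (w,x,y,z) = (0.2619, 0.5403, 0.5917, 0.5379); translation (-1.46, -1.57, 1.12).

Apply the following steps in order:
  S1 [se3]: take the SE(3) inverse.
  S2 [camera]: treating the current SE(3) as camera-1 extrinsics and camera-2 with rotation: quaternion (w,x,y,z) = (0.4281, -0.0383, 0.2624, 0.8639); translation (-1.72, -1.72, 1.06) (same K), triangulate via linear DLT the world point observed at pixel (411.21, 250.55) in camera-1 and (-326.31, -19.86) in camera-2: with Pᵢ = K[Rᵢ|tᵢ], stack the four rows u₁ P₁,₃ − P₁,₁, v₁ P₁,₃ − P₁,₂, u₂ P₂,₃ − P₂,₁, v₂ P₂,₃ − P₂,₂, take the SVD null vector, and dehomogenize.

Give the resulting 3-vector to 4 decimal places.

after S1 (invert_se3): R=[-0.2789 0.9212 0.2713; 0.3577 -0.1626 0.9196; 0.8912 0.3536 -0.2841], t=(0.7351, -0.7630, 2.1745)
after S2 (triangulate): (0.8653, 0.1712, 0.4272)

result = (0.8653, 0.1712, 0.4272)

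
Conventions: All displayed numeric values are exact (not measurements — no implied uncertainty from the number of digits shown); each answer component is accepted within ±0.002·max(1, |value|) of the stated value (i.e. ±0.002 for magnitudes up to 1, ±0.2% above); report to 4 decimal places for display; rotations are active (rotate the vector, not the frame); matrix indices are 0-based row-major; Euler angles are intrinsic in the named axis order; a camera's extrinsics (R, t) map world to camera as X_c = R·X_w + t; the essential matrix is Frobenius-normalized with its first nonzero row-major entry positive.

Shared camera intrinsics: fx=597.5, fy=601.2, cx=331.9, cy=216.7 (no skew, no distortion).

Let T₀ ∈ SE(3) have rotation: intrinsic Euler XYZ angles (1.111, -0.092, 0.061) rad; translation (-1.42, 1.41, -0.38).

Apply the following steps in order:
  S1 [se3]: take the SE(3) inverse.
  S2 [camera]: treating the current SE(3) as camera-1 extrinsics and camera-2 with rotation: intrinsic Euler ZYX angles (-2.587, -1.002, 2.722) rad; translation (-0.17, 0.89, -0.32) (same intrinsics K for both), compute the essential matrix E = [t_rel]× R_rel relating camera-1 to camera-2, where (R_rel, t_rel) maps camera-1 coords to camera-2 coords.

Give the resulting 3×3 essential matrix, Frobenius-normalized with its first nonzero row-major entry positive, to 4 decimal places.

after S1 (invert_se3): R=[0.9939 -0.0551 0.0953; -0.0607 0.4480 0.8920; -0.0919 -0.8924 0.4419], t=(1.5253, -0.3789, 1.2957)
after S2 (essential): [0.4205 -0.1563 -0.5303; 0.0280 0.2584 0.1079; 0.2971 0.5916 -0.0008]

matrix = [0.4205 -0.1563 -0.5303; 0.0280 0.2584 0.1079; 0.2971 0.5916 -0.0008]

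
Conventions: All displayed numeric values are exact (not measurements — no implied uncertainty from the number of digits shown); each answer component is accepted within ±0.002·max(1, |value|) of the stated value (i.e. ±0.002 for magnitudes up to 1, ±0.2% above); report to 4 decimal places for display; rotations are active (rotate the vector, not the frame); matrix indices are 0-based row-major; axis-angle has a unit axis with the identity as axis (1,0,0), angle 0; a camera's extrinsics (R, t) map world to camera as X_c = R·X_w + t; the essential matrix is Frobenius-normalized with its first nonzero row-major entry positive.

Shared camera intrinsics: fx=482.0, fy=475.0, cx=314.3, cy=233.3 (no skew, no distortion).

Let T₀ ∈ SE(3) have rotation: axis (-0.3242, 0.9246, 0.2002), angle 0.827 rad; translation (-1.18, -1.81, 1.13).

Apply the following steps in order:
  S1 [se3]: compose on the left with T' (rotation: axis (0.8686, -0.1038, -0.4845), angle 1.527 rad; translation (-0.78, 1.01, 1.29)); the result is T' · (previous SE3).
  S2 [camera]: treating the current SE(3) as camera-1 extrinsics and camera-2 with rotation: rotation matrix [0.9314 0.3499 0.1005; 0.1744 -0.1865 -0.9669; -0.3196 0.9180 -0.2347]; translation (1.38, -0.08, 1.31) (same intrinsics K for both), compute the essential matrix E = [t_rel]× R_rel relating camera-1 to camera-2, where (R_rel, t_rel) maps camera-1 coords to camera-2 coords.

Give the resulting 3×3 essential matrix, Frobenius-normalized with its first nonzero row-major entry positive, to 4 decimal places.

matrix = [0.0275 -0.1397 -0.1045; 0.1405 -0.3093 -0.5991; 0.0496 0.6199 -0.3283]

after S1 (compose_se3): R=[0.9192 0.2829 0.2741; 0.1722 0.3373 -0.9255; -0.3543 0.8979 0.2614], t=(-2.9750, 0.6587, 0.2879)
after S2 (essential): [0.0275 -0.1397 -0.1045; 0.1405 -0.3093 -0.5991; 0.0496 0.6199 -0.3283]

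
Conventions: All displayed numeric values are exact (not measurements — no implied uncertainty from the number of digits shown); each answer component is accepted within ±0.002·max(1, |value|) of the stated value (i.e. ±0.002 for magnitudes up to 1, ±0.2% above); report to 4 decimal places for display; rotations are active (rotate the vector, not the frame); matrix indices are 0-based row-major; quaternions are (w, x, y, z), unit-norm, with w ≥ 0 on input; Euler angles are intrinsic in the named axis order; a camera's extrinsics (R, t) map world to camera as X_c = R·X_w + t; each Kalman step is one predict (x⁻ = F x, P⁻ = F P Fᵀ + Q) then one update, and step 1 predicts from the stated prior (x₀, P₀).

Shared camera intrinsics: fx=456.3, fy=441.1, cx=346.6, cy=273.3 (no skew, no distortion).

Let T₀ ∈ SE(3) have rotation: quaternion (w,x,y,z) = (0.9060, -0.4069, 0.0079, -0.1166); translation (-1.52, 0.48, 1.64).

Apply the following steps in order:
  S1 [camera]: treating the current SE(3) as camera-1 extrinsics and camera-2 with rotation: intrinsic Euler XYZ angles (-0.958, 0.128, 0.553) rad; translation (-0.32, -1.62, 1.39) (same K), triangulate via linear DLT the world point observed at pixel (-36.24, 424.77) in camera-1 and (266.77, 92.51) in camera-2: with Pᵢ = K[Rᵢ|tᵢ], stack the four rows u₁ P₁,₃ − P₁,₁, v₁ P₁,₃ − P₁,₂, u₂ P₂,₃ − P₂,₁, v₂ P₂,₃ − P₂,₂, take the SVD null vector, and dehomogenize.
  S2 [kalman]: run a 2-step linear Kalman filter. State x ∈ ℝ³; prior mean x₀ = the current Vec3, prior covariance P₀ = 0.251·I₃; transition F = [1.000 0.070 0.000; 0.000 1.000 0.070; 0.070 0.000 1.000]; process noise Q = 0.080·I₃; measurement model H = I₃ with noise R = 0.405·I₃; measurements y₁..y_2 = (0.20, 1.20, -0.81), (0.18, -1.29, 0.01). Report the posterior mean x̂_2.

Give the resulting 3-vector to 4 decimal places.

result = (-0.2607, -0.4346, 0.1687)

after S1 (triangulate): (-1.0251, -0.8948, 1.2515)
after S2 (kf_track): (-0.2607, -0.4346, 0.1687)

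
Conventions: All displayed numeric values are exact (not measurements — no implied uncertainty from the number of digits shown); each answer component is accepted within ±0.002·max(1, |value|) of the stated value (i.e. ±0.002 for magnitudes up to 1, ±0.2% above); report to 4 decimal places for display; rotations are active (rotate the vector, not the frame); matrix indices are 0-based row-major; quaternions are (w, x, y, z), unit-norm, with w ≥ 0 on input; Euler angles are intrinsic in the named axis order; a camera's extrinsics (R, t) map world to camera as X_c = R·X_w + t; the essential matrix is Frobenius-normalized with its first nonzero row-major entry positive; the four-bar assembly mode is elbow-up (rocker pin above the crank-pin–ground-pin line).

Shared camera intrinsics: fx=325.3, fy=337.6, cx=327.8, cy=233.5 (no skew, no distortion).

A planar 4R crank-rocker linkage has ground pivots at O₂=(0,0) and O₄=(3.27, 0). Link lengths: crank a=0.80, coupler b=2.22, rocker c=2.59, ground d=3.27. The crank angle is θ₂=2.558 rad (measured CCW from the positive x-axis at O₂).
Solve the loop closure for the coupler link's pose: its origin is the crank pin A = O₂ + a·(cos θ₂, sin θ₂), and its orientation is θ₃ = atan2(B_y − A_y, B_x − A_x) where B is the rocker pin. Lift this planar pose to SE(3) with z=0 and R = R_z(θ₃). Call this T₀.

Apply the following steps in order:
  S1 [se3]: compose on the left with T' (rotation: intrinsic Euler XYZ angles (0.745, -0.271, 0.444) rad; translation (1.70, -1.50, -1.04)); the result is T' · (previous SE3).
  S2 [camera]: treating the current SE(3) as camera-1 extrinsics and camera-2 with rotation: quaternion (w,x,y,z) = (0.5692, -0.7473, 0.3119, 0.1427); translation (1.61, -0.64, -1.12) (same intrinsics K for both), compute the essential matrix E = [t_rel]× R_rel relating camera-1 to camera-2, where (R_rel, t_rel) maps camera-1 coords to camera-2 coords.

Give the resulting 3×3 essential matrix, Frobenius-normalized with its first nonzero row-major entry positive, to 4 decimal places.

source (fourbar_fk): coupler pose = R=[0.8543 -0.5197 0.0000; 0.5197 0.8543 0.0000; 0.0000 0.0000 1.0000], t=(-0.6676, 0.4408, 0.0000)
after S1 (compose_se3): R=[0.5283 -0.8058 -0.2677; 0.5153 0.5548 -0.6532; 0.6749 0.2071 0.7083], t=(0.9367, -1.2744, -1.1204)
after S2 (essential): [0.2588 0.4291 -0.4225; 0.6485 -0.1653 0.1007; -0.1032 0.2372 -0.2132]

matrix = [0.2588 0.4291 -0.4225; 0.6485 -0.1653 0.1007; -0.1032 0.2372 -0.2132]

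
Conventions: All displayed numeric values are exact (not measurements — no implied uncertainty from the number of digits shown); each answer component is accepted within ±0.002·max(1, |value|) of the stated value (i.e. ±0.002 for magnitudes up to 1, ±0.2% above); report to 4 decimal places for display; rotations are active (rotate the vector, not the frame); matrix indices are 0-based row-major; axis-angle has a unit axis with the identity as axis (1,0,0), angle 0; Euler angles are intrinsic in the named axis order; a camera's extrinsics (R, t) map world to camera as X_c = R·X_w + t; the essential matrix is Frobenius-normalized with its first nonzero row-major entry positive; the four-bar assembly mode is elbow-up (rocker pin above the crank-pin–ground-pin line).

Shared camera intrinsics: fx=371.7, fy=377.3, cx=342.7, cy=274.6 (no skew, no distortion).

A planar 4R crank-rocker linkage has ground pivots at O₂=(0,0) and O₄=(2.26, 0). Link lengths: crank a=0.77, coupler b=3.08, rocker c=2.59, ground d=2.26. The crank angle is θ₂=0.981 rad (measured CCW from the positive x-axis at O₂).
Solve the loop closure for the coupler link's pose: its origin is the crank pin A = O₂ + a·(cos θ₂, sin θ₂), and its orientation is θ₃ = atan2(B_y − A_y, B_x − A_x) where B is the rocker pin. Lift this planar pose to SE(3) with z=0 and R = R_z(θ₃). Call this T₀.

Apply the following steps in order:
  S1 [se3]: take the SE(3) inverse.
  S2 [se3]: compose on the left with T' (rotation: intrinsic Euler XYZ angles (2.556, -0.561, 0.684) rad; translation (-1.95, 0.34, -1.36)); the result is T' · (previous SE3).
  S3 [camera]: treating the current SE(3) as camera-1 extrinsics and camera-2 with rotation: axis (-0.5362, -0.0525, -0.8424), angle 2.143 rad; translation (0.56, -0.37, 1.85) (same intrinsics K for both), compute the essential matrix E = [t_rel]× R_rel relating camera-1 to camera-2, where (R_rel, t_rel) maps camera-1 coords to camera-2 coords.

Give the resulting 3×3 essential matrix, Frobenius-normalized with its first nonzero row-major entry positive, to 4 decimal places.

matrix = [0.0064 0.0019 0.7018; -0.1529 -0.2306 0.0815; -0.3607 -0.5416 -0.0290]

source (fourbar_fk): coupler pose = R=[0.7928 -0.6095 0.0000; 0.6095 0.7928 0.0000; 0.0000 0.0000 1.0000], t=(0.4283, 0.6399, 0.0000)
after S1 (invert_se3): R=[0.7928 0.6095 0.0000; -0.6095 0.7928 0.0000; 0.0000 0.0000 1.0000], t=(-0.7295, -0.2463, 0.0000)
after S2 (compose_se3): R=[0.8464 -0.0242 -0.5320; -0.3178 -0.8246 -0.4680; -0.4274 0.5651 -0.7056], t=(-2.2970, 1.0038, -1.5386)
after S3 (essential): [0.0064 0.0019 0.7018; -0.1529 -0.2306 0.0815; -0.3607 -0.5416 -0.0290]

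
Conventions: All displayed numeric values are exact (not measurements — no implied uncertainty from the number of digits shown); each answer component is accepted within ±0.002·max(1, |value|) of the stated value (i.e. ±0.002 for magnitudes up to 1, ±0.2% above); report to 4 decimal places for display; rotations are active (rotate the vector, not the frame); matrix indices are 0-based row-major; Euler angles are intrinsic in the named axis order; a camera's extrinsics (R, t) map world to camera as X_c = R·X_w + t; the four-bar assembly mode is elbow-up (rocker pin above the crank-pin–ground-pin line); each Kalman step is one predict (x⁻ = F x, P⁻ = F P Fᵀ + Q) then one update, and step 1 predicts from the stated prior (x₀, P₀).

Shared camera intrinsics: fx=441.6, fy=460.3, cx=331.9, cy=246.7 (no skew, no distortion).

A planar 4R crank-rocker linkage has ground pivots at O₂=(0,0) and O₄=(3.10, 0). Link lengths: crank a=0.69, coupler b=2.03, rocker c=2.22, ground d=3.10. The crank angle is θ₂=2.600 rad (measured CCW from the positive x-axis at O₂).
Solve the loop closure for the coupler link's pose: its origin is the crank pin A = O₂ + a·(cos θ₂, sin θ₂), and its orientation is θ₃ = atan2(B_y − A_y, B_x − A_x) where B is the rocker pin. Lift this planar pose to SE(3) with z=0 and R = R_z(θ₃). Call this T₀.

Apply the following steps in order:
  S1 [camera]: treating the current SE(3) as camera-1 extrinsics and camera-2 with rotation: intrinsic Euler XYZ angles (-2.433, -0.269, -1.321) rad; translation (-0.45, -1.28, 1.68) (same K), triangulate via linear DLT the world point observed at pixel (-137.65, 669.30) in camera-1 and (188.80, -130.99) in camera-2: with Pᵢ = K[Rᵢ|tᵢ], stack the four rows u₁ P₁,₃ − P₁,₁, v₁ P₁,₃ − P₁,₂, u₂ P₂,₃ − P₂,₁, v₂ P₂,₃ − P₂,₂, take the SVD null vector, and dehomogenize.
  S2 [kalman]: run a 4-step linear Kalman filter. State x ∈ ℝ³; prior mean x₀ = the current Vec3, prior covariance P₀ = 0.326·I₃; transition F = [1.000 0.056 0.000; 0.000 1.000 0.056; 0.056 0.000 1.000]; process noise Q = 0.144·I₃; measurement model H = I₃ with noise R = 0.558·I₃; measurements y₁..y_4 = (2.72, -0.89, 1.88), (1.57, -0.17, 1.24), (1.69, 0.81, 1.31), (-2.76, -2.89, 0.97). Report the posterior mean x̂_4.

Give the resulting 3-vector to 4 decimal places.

result = (-0.2311, -0.9885, 1.1590)

source (fourbar_fk): coupler pose = R=[0.9048 -0.4259 0.0000; 0.4259 0.9048 0.0000; 0.0000 0.0000 1.0000], t=(-0.5913, 0.3557, 0.0000)
after S1 (triangulate): (-0.0138, 0.3193, 0.6957)
after S2 (kf_track): (-0.2311, -0.9885, 1.1590)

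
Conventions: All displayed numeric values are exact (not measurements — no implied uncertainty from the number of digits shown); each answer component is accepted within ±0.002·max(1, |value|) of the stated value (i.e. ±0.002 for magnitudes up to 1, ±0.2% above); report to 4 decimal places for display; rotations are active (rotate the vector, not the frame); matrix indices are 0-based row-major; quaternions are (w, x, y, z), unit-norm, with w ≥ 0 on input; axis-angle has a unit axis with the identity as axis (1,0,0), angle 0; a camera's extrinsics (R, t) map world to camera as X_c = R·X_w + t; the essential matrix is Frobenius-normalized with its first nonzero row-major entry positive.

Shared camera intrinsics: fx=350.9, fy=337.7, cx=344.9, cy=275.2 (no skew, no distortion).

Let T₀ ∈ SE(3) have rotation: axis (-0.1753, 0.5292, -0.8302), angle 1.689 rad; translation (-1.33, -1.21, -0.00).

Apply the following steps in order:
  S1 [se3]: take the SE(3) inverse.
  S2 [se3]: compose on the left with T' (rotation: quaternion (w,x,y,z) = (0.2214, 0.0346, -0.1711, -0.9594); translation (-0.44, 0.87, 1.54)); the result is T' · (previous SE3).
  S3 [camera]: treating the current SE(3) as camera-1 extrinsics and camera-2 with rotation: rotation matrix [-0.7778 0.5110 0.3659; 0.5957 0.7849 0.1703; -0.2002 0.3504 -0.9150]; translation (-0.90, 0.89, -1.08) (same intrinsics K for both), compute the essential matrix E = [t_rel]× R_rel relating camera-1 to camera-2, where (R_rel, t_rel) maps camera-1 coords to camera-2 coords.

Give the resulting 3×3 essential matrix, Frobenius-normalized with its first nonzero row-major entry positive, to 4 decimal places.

matrix = [0.4563 -0.4560 -0.2861; -0.0573 -0.2198 0.1578; -0.2110 -0.4497 0.4228]

after S1 (invert_se3): R=[-0.0836 -0.9281 -0.3628; 0.7207 0.1951 -0.6652; 0.6882 -0.3171 0.6526], t=(-1.2342, 1.1946, 0.5316)
after S2 (compose_se3): R=[0.2750 0.9606 -0.0411; -0.3559 0.1415 0.9237; 0.8931 -0.2394 0.3808], t=(1.0880, 0.5678, 2.4382)
after S3 (essential): [0.4563 -0.4560 -0.2861; -0.0573 -0.2198 0.1578; -0.2110 -0.4497 0.4228]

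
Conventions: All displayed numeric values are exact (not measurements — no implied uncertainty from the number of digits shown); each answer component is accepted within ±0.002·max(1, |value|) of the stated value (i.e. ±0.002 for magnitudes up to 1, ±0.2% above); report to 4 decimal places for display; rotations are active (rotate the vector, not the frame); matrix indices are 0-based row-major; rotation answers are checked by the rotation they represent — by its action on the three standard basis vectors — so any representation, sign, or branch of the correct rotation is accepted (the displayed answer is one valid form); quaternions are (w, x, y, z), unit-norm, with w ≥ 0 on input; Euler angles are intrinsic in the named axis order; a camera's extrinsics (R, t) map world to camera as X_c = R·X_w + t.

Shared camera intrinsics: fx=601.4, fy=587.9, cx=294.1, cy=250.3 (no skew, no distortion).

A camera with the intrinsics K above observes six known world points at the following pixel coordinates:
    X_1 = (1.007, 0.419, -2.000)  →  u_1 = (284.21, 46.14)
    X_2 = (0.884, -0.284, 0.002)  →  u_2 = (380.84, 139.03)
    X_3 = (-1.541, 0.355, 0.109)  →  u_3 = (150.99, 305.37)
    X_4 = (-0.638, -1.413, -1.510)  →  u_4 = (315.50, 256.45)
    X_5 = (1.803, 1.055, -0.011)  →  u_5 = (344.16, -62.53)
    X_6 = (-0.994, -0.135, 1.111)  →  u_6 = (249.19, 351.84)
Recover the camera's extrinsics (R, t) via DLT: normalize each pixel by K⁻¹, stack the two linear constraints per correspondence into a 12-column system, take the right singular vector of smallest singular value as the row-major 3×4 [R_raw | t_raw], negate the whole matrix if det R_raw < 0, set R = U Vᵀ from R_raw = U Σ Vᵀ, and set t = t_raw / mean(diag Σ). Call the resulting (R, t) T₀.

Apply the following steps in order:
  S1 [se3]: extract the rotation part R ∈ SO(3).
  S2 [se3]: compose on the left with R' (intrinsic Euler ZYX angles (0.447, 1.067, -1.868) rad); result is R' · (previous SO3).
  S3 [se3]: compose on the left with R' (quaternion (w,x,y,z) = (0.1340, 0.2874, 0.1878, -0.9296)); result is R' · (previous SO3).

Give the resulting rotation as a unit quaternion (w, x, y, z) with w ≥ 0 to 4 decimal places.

source (pnp_recover): camera pose = R=[0.6503 -0.7288 0.2143; -0.7331 -0.5281 0.4286; -0.1992 -0.4358 -0.8777], t=(-0.0300, -0.4900, 5.2700)
after S1 (rot_of_se3): [0.6503 -0.7288 0.2143; -0.7331 -0.5281 0.4286; -0.1992 -0.4358 -0.8777]
after S2 (compose_so3): [0.8722 0.2956 0.3897; 0.4450 -0.1489 -0.8831; -0.2030 0.9436 -0.2614]
after S3 (compose_so3): [-0.4397 -0.7460 -0.5001; -0.4343 -0.3108 0.8455; -0.7862 0.5889 -0.1873]

rotation (quat) = (0.1247, -0.5144, 0.5736, 0.6251)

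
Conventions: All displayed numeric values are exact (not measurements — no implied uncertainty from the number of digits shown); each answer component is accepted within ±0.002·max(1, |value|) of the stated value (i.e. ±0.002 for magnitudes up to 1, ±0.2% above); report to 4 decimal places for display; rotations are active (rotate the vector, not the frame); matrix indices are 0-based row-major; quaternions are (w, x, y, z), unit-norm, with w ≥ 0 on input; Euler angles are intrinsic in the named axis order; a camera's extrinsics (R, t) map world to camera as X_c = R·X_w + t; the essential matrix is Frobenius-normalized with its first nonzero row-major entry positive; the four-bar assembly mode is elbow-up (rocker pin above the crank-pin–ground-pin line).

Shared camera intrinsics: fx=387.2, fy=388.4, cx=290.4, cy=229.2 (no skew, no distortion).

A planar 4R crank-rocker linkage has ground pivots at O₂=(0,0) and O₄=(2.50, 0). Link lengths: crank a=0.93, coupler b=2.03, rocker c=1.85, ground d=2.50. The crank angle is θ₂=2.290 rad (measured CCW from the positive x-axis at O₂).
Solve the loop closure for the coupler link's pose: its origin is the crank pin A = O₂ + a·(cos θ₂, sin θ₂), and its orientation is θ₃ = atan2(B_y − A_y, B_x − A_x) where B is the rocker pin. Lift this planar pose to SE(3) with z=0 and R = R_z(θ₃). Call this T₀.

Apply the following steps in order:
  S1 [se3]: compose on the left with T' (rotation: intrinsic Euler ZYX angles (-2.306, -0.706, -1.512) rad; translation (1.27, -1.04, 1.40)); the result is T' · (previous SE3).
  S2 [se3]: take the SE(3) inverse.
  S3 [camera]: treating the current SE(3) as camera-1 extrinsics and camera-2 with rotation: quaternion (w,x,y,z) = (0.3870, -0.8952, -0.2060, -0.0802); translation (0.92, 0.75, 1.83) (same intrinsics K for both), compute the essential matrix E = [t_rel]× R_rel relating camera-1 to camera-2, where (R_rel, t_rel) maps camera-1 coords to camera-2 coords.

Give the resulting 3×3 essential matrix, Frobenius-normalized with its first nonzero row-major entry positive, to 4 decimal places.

source (fourbar_fk): coupler pose = R=[0.9384 -0.3456 0.0000; 0.3456 0.9384 0.0000; 0.0000 0.0000 1.0000], t=(-0.6127, 0.6997, 0.0000)
after S1 (compose_se3): R=[-0.6140 -0.1903 0.7660; -0.7093 -0.2927 -0.6413; 0.3462 -0.9371 0.0447], t=(1.3093, -1.0579, 0.4710)
after S2 (invert_se3): R=[-0.6140 -0.7093 0.3462; -0.1903 -0.2927 -0.9371; 0.7660 -0.6413 0.0447], t=(-0.1095, 0.3809, -1.7024)
after S3 (essential): [0.2274 -0.5895 0.0722; 0.4381 0.3798 -0.0102; -0.5045 0.0581 -0.0371]

matrix = [0.2274 -0.5895 0.0722; 0.4381 0.3798 -0.0102; -0.5045 0.0581 -0.0371]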